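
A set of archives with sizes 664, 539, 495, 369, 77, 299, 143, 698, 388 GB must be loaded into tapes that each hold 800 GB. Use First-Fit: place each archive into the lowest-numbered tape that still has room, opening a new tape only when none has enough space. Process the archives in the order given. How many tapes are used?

5 tapes

664 GB → tape 1 (remaining 136 GB)
539 GB → tape 2 (remaining 261 GB)
495 GB → tape 3 (remaining 305 GB)
369 GB → tape 4 (remaining 431 GB)
77 GB → tape 1 (remaining 59 GB)
299 GB → tape 3 (remaining 6 GB)
143 GB → tape 2 (remaining 118 GB)
698 GB → tape 5 (remaining 102 GB)
388 GB → tape 4 (remaining 43 GB)
Final tapes: [664,77] [539,143] [495,299] [369,388] [698].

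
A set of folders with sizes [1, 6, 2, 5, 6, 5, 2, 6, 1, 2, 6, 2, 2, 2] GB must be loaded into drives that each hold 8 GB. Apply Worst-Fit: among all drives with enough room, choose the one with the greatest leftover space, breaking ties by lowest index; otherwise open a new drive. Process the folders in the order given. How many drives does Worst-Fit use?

1 GB → drive 1 (remaining 7 GB)
6 GB → drive 1 (remaining 1 GB)
2 GB → drive 2 (remaining 6 GB)
5 GB → drive 2 (remaining 1 GB)
6 GB → drive 3 (remaining 2 GB)
5 GB → drive 4 (remaining 3 GB)
2 GB → drive 4 (remaining 1 GB)
6 GB → drive 5 (remaining 2 GB)
1 GB → drive 3 (remaining 1 GB)
2 GB → drive 5 (remaining 0 GB)
6 GB → drive 6 (remaining 2 GB)
2 GB → drive 6 (remaining 0 GB)
2 GB → drive 7 (remaining 6 GB)
2 GB → drive 7 (remaining 4 GB)
Final drives: [1,6] [2,5] [6,1] [5,2] [6,2] [6,2] [2,2].

7 drives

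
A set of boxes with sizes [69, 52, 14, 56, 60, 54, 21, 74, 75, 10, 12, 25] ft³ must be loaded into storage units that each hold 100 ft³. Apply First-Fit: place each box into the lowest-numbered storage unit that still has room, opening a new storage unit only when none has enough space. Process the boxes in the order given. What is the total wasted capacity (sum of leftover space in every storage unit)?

69 ft³ → storage unit 1 (remaining 31 ft³)
52 ft³ → storage unit 2 (remaining 48 ft³)
14 ft³ → storage unit 1 (remaining 17 ft³)
56 ft³ → storage unit 3 (remaining 44 ft³)
60 ft³ → storage unit 4 (remaining 40 ft³)
54 ft³ → storage unit 5 (remaining 46 ft³)
21 ft³ → storage unit 2 (remaining 27 ft³)
74 ft³ → storage unit 6 (remaining 26 ft³)
75 ft³ → storage unit 7 (remaining 25 ft³)
10 ft³ → storage unit 1 (remaining 7 ft³)
12 ft³ → storage unit 2 (remaining 15 ft³)
25 ft³ → storage unit 3 (remaining 19 ft³)
7 storage units × 100 ft³ = 700 ft³; used 522 ft³; unused 178 ft³.

178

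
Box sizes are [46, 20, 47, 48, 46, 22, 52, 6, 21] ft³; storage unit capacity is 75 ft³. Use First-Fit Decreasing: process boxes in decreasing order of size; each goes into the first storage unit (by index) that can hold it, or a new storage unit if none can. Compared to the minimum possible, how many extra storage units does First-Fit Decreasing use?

First-Fit Decreasing: [52,22] [48,21,6] [47,20] [46] [46] → 5 storage units.
Total size 308 ft³; any packing needs at least ⌈308/75⌉ = 5 storage units.
So 5 is already optimal.

0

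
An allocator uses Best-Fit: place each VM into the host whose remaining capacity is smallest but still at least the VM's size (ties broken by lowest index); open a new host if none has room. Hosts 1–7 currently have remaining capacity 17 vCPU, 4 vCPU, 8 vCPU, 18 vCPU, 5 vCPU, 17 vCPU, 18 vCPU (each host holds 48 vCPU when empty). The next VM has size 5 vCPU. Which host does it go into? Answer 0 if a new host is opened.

5

Hosts with room: host 1 (17 vCPU), host 3 (8 vCPU), host 4 (18 vCPU), host 5 (5 vCPU), host 6 (17 vCPU), host 7 (18 vCPU).
Tightest fit is host 5 with 5 vCPU free.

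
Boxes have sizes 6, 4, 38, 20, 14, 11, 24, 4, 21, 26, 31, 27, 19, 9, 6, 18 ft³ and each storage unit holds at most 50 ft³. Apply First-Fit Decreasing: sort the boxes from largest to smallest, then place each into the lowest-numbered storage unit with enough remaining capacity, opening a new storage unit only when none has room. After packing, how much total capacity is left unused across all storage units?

22

Sorted descending: 38, 31, 27, 26, 24, 21, 20, 19, 18, 14, 11, 9, 6, 6, 4, 4.
storage unit 1: place 38 ft³, 12 ft³ left
storage unit 2: place 31 ft³, 19 ft³ left
storage unit 3: place 27 ft³, 23 ft³ left
storage unit 4: place 26 ft³, 24 ft³ left
storage unit 4: place 24 ft³, 0 ft³ left
storage unit 3: place 21 ft³, 2 ft³ left
storage unit 5: place 20 ft³, 30 ft³ left
storage unit 2: place 19 ft³, 0 ft³ left
storage unit 5: place 18 ft³, 12 ft³ left
storage unit 6: place 14 ft³, 36 ft³ left
storage unit 1: place 11 ft³, 1 ft³ left
storage unit 5: place 9 ft³, 3 ft³ left
storage unit 6: place 6 ft³, 30 ft³ left
storage unit 6: place 6 ft³, 24 ft³ left
storage unit 6: place 4 ft³, 20 ft³ left
storage unit 6: place 4 ft³, 16 ft³ left
6 storage units × 50 ft³ = 300 ft³; used 278 ft³; unused 22 ft³.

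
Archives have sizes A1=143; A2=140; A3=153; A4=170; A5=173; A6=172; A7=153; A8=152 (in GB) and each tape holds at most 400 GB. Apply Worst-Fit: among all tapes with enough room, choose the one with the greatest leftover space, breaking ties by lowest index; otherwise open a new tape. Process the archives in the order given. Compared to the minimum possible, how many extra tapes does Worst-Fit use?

0

Worst-Fit: [143,140] [153,170] [173,172] [153,152] → 4 tapes.
Total size 1256 GB; any packing needs at least ⌈1256/400⌉ = 4 tapes.
So 4 is already optimal.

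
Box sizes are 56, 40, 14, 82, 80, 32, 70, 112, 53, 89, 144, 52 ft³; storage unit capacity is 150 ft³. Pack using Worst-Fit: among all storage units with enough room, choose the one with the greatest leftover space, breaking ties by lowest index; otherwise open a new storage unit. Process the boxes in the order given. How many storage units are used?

7 storage units

Put 56 ft³ in storage unit 1; 94 ft³ remain.
Put 40 ft³ in storage unit 1; 54 ft³ remain.
Put 14 ft³ in storage unit 1; 40 ft³ remain.
Put 82 ft³ in storage unit 2; 68 ft³ remain.
Put 80 ft³ in storage unit 3; 70 ft³ remain.
Put 32 ft³ in storage unit 3; 38 ft³ remain.
Put 70 ft³ in storage unit 4; 80 ft³ remain.
Put 112 ft³ in storage unit 5; 38 ft³ remain.
Put 53 ft³ in storage unit 4; 27 ft³ remain.
Put 89 ft³ in storage unit 6; 61 ft³ remain.
Put 144 ft³ in storage unit 7; 6 ft³ remain.
Put 52 ft³ in storage unit 2; 16 ft³ remain.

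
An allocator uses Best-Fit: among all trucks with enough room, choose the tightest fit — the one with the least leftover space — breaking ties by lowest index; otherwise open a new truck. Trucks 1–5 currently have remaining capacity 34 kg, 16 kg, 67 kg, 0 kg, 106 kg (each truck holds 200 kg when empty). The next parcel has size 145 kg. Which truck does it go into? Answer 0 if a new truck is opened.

0

No truck has ≥ 145 kg free, so a new truck is opened.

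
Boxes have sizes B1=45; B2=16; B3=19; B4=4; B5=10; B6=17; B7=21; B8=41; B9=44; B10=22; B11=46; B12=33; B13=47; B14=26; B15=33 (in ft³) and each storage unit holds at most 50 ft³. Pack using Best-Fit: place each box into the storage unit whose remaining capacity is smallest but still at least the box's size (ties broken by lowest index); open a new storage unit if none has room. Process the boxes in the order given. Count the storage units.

Put B1 (45 ft³) in storage unit 1; 5 ft³ remain.
Put B2 (16 ft³) in storage unit 2; 34 ft³ remain.
Put B3 (19 ft³) in storage unit 2; 15 ft³ remain.
Put B4 (4 ft³) in storage unit 1; 1 ft³ remain.
Put B5 (10 ft³) in storage unit 2; 5 ft³ remain.
Put B6 (17 ft³) in storage unit 3; 33 ft³ remain.
Put B7 (21 ft³) in storage unit 3; 12 ft³ remain.
Put B8 (41 ft³) in storage unit 4; 9 ft³ remain.
Put B9 (44 ft³) in storage unit 5; 6 ft³ remain.
Put B10 (22 ft³) in storage unit 6; 28 ft³ remain.
Put B11 (46 ft³) in storage unit 7; 4 ft³ remain.
Put B12 (33 ft³) in storage unit 8; 17 ft³ remain.
Put B13 (47 ft³) in storage unit 9; 3 ft³ remain.
Put B14 (26 ft³) in storage unit 6; 2 ft³ remain.
Put B15 (33 ft³) in storage unit 10; 17 ft³ remain.

10 storage units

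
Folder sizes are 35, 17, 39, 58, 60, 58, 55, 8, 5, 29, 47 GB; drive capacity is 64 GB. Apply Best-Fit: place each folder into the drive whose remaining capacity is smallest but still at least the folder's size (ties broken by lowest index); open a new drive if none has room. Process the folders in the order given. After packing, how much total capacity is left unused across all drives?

35 GB → drive 1 (remaining 29 GB)
17 GB → drive 1 (remaining 12 GB)
39 GB → drive 2 (remaining 25 GB)
58 GB → drive 3 (remaining 6 GB)
60 GB → drive 4 (remaining 4 GB)
58 GB → drive 5 (remaining 6 GB)
55 GB → drive 6 (remaining 9 GB)
8 GB → drive 6 (remaining 1 GB)
5 GB → drive 3 (remaining 1 GB)
29 GB → drive 7 (remaining 35 GB)
47 GB → drive 8 (remaining 17 GB)
8 drives × 64 GB = 512 GB; used 411 GB; unused 101 GB.

101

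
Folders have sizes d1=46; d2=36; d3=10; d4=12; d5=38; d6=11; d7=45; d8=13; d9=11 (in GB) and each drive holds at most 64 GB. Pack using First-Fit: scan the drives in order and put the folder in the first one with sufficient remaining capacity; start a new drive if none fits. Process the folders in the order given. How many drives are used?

4

drive 1: place d1 (46 GB), 18 GB left
drive 2: place d2 (36 GB), 28 GB left
drive 1: place d3 (10 GB), 8 GB left
drive 2: place d4 (12 GB), 16 GB left
drive 3: place d5 (38 GB), 26 GB left
drive 2: place d6 (11 GB), 5 GB left
drive 4: place d7 (45 GB), 19 GB left
drive 3: place d8 (13 GB), 13 GB left
drive 3: place d9 (11 GB), 2 GB left
Final drives: [46,10] [36,12,11] [38,13,11] [45].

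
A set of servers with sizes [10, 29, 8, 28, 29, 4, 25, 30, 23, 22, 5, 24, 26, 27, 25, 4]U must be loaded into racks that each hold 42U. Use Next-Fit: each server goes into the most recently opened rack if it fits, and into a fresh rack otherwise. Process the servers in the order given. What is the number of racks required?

11

10U → rack 1 (remaining 32U)
29U → rack 1 (remaining 3U)
8U → rack 2 (remaining 34U)
28U → rack 2 (remaining 6U)
29U → rack 3 (remaining 13U)
4U → rack 3 (remaining 9U)
25U → rack 4 (remaining 17U)
30U → rack 5 (remaining 12U)
23U → rack 6 (remaining 19U)
22U → rack 7 (remaining 20U)
5U → rack 7 (remaining 15U)
24U → rack 8 (remaining 18U)
26U → rack 9 (remaining 16U)
27U → rack 10 (remaining 15U)
25U → rack 11 (remaining 17U)
4U → rack 11 (remaining 13U)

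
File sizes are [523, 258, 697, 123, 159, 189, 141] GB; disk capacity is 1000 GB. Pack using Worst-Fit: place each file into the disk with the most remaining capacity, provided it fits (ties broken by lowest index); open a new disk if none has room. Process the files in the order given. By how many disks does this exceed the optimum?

Worst-Fit: [523,258,159] [697,123] [189,141] → 3 disks.
Total size 2090 GB; any packing needs at least ⌈2090/1000⌉ = 3 disks.
So 3 is already optimal.

0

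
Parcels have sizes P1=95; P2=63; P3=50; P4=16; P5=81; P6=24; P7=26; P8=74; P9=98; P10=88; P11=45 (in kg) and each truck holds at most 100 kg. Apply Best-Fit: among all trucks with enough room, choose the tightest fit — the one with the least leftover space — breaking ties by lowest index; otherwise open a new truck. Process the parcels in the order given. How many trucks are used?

8

truck 1: place P1 (95 kg), 5 kg left
truck 2: place P2 (63 kg), 37 kg left
truck 3: place P3 (50 kg), 50 kg left
truck 2: place P4 (16 kg), 21 kg left
truck 4: place P5 (81 kg), 19 kg left
truck 3: place P6 (24 kg), 26 kg left
truck 3: place P7 (26 kg), 0 kg left
truck 5: place P8 (74 kg), 26 kg left
truck 6: place P9 (98 kg), 2 kg left
truck 7: place P10 (88 kg), 12 kg left
truck 8: place P11 (45 kg), 55 kg left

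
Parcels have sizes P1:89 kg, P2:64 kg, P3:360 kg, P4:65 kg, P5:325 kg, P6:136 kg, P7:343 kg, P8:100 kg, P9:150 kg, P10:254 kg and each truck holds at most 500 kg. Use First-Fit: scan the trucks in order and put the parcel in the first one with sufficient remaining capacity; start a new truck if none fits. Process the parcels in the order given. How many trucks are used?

5

P1 (89 kg) → truck 1 (remaining 411 kg)
P2 (64 kg) → truck 1 (remaining 347 kg)
P3 (360 kg) → truck 2 (remaining 140 kg)
P4 (65 kg) → truck 1 (remaining 282 kg)
P5 (325 kg) → truck 3 (remaining 175 kg)
P6 (136 kg) → truck 1 (remaining 146 kg)
P7 (343 kg) → truck 4 (remaining 157 kg)
P8 (100 kg) → truck 1 (remaining 46 kg)
P9 (150 kg) → truck 3 (remaining 25 kg)
P10 (254 kg) → truck 5 (remaining 246 kg)
Final trucks: [89,64,65,136,100] [360] [325,150] [343] [254].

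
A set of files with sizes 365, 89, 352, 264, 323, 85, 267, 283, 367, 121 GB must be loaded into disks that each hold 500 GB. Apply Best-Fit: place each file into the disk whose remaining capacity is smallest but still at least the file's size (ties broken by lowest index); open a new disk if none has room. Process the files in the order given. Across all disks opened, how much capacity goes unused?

984

365 GB → disk 1 (remaining 135 GB)
89 GB → disk 1 (remaining 46 GB)
352 GB → disk 2 (remaining 148 GB)
264 GB → disk 3 (remaining 236 GB)
323 GB → disk 4 (remaining 177 GB)
85 GB → disk 2 (remaining 63 GB)
267 GB → disk 5 (remaining 233 GB)
283 GB → disk 6 (remaining 217 GB)
367 GB → disk 7 (remaining 133 GB)
121 GB → disk 7 (remaining 12 GB)
7 disks × 500 GB = 3500 GB; used 2516 GB; unused 984 GB.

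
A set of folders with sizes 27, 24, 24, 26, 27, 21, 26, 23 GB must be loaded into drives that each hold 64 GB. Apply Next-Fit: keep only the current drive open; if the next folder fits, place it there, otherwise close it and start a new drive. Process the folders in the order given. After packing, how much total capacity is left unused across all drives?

drive 1: place 27 GB, 37 GB left
drive 1: place 24 GB, 13 GB left
drive 2: place 24 GB, 40 GB left
drive 2: place 26 GB, 14 GB left
drive 3: place 27 GB, 37 GB left
drive 3: place 21 GB, 16 GB left
drive 4: place 26 GB, 38 GB left
drive 4: place 23 GB, 15 GB left
4 drives × 64 GB = 256 GB; used 198 GB; unused 58 GB.

58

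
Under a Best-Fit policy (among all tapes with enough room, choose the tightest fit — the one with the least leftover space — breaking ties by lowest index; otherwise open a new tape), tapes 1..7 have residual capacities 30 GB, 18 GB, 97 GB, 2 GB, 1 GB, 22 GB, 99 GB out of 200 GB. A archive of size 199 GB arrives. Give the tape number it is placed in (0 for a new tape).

0

No tape has ≥ 199 GB free, so a new tape is opened.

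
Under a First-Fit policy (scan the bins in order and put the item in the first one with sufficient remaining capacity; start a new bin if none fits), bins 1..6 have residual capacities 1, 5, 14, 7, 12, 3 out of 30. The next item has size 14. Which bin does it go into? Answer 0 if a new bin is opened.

3

Bins with room: bin 3 (14).
The first with room is bin 3.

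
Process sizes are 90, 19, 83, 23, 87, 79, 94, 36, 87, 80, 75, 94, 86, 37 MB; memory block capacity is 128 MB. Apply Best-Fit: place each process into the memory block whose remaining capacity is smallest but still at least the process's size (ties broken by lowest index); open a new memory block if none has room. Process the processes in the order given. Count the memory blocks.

memory block 1: place 90 MB, 38 MB left
memory block 1: place 19 MB, 19 MB left
memory block 2: place 83 MB, 45 MB left
memory block 2: place 23 MB, 22 MB left
memory block 3: place 87 MB, 41 MB left
memory block 4: place 79 MB, 49 MB left
memory block 5: place 94 MB, 34 MB left
memory block 3: place 36 MB, 5 MB left
memory block 6: place 87 MB, 41 MB left
memory block 7: place 80 MB, 48 MB left
memory block 8: place 75 MB, 53 MB left
memory block 9: place 94 MB, 34 MB left
memory block 10: place 86 MB, 42 MB left
memory block 6: place 37 MB, 4 MB left
Final memory blocks: [90,19] [83,23] [87,36] [79] [94] [87,37] [80] [75] [94] [86].

10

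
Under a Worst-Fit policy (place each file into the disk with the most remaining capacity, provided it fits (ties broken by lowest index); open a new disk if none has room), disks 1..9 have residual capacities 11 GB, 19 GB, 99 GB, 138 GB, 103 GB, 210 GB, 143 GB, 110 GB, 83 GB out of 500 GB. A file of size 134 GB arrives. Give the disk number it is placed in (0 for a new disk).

Disks with room: disk 4 (138 GB), disk 6 (210 GB), disk 7 (143 GB).
Most room is disk 6 with 210 GB free.

6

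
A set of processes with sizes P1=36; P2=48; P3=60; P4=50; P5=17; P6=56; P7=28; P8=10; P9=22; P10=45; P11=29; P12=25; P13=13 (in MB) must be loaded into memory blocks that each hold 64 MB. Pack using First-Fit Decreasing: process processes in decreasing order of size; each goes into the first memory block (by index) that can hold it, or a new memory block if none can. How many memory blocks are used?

8

Sorted descending: 60, 56, 50, 48, 45, 36, 29, 28, 25, 22, 17, 13, 10.
memory block 1: place 60 MB, 4 MB left
memory block 2: place 56 MB, 8 MB left
memory block 3: place 50 MB, 14 MB left
memory block 4: place 48 MB, 16 MB left
memory block 5: place 45 MB, 19 MB left
memory block 6: place 36 MB, 28 MB left
memory block 7: place 29 MB, 35 MB left
memory block 6: place 28 MB, 0 MB left
memory block 7: place 25 MB, 10 MB left
memory block 8: place 22 MB, 42 MB left
memory block 5: place 17 MB, 2 MB left
memory block 3: place 13 MB, 1 MB left
memory block 4: place 10 MB, 6 MB left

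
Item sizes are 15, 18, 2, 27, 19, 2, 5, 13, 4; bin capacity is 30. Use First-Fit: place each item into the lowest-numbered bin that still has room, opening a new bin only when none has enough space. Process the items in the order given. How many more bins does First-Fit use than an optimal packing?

1

First-Fit: [15,2,2,5,4] [18] [27] [19] [13] → 5 bins.
Total size 105; any packing needs at least ⌈105/30⌉ = 4 bins.
An optimal packing achieves that bound: [27,2] [19,5,4,2] [18] [15,13] → 4 bins.
Excess: 5 − 4 = 1.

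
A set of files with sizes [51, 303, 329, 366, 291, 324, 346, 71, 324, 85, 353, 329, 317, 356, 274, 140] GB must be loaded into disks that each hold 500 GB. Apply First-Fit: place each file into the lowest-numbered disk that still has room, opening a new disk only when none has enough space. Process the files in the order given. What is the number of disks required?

disk 1: place 51 GB, 449 GB left
disk 1: place 303 GB, 146 GB left
disk 2: place 329 GB, 171 GB left
disk 3: place 366 GB, 134 GB left
disk 4: place 291 GB, 209 GB left
disk 5: place 324 GB, 176 GB left
disk 6: place 346 GB, 154 GB left
disk 1: place 71 GB, 75 GB left
disk 7: place 324 GB, 176 GB left
disk 2: place 85 GB, 86 GB left
disk 8: place 353 GB, 147 GB left
disk 9: place 329 GB, 171 GB left
disk 10: place 317 GB, 183 GB left
disk 11: place 356 GB, 144 GB left
disk 12: place 274 GB, 226 GB left
disk 4: place 140 GB, 69 GB left

12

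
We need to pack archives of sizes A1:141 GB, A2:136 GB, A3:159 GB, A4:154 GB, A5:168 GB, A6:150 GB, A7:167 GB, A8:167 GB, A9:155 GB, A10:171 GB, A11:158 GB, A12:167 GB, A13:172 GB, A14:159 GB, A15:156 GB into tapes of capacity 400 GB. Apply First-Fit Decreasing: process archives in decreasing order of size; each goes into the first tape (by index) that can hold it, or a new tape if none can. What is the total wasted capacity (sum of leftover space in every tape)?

820

Sorted descending: 172, 171, 168, 167, 167, 167, 159, 159, 158, 156, 155, 154, 150, 141, 136.
tape 1: place 172 GB, 228 GB left
tape 1: place 171 GB, 57 GB left
tape 2: place 168 GB, 232 GB left
tape 2: place 167 GB, 65 GB left
tape 3: place 167 GB, 233 GB left
tape 3: place 167 GB, 66 GB left
tape 4: place 159 GB, 241 GB left
tape 4: place 159 GB, 82 GB left
tape 5: place 158 GB, 242 GB left
tape 5: place 156 GB, 86 GB left
tape 6: place 155 GB, 245 GB left
tape 6: place 154 GB, 91 GB left
tape 7: place 150 GB, 250 GB left
tape 7: place 141 GB, 109 GB left
tape 8: place 136 GB, 264 GB left
8 tapes × 400 GB = 3200 GB; used 2380 GB; unused 820 GB.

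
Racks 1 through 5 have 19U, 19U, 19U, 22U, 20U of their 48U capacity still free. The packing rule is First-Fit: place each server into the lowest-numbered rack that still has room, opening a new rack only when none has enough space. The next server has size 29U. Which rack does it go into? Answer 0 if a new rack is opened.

No rack has ≥ 29U free, so a new rack is opened.

0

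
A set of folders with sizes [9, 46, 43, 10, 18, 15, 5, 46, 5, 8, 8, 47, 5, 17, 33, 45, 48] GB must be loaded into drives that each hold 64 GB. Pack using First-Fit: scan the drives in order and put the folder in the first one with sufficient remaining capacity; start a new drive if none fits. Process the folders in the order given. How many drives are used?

Put 9 GB in drive 1; 55 GB remain.
Put 46 GB in drive 1; 9 GB remain.
Put 43 GB in drive 2; 21 GB remain.
Put 10 GB in drive 2; 11 GB remain.
Put 18 GB in drive 3; 46 GB remain.
Put 15 GB in drive 3; 31 GB remain.
Put 5 GB in drive 1; 4 GB remain.
Put 46 GB in drive 4; 18 GB remain.
Put 5 GB in drive 2; 6 GB remain.
Put 8 GB in drive 3; 23 GB remain.
Put 8 GB in drive 3; 15 GB remain.
Put 47 GB in drive 5; 17 GB remain.
Put 5 GB in drive 2; 1 GB remain.
Put 17 GB in drive 4; 1 GB remain.
Put 33 GB in drive 6; 31 GB remain.
Put 45 GB in drive 7; 19 GB remain.
Put 48 GB in drive 8; 16 GB remain.
Final drives: [9,46,5] [43,10,5,5] [18,15,8,8] [46,17] [47] [33] [45] [48].

8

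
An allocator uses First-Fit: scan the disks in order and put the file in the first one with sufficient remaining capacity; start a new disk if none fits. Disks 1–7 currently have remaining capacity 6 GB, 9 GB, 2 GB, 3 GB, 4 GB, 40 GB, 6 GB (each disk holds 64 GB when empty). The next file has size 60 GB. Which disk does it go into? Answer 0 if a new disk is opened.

No disk has ≥ 60 GB free, so a new disk is opened.

0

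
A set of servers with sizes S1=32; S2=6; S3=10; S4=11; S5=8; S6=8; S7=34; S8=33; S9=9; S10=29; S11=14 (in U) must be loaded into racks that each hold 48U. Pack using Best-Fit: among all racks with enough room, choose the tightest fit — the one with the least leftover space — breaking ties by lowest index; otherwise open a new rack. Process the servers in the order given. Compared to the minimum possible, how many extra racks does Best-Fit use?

0

Best-Fit: [32,6,10] [11,8,8] [34,9] [33,14] [29] → 5 racks.
Total size 194U; any packing needs at least ⌈194/48⌉ = 5 racks.
So 5 is already optimal.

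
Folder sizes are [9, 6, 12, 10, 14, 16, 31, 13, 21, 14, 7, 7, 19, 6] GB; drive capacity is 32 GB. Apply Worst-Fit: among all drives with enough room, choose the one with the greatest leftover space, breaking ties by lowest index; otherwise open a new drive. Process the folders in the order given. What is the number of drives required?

7

Put 9 GB in drive 1; 23 GB remain.
Put 6 GB in drive 1; 17 GB remain.
Put 12 GB in drive 1; 5 GB remain.
Put 10 GB in drive 2; 22 GB remain.
Put 14 GB in drive 2; 8 GB remain.
Put 16 GB in drive 3; 16 GB remain.
Put 31 GB in drive 4; 1 GB remain.
Put 13 GB in drive 3; 3 GB remain.
Put 21 GB in drive 5; 11 GB remain.
Put 14 GB in drive 6; 18 GB remain.
Put 7 GB in drive 6; 11 GB remain.
Put 7 GB in drive 5; 4 GB remain.
Put 19 GB in drive 7; 13 GB remain.
Put 6 GB in drive 7; 7 GB remain.
Final drives: [9,6,12] [10,14] [16,13] [31] [21,7] [14,7] [19,6].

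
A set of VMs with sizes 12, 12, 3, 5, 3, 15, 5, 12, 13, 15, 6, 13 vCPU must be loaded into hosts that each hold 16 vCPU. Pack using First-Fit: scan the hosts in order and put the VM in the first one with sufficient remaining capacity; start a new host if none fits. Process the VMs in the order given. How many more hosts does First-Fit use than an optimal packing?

0

First-Fit: [12,3] [12,3] [5,5,6] [15] [12] [13] [15] [13] → 8 hosts.
Total size 114 vCPU; any packing needs at least ⌈114/16⌉ = 8 hosts.
So 8 is already optimal.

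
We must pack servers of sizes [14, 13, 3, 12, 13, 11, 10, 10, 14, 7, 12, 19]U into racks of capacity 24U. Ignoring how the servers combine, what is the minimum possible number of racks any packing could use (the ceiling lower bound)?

Total size = 14 + 13 + 3 + 12 + 13 + 11 + 10 + 10 + 14 + 7 + 12 + 19 = 138U.
⌈138 / 24⌉ = 6.

6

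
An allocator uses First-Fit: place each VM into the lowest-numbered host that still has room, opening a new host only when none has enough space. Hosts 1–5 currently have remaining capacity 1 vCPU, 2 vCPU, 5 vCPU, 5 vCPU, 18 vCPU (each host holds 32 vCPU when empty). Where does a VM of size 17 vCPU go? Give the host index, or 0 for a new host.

5

Hosts with room: host 5 (18 vCPU).
The first with room is host 5.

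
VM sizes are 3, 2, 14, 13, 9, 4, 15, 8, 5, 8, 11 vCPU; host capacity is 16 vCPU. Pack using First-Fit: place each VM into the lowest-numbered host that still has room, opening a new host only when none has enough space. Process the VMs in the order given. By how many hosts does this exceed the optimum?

First-Fit: [3,2,9] [14] [13] [4,8] [15] [5,8] [11] → 7 hosts.
Total size 92 vCPU; any packing needs at least ⌈92/16⌉ = 6 hosts.
An optimal packing achieves that bound: [15] [14,2] [13,3] [11,5] [9,4] [8,8] → 6 hosts.
Excess: 7 − 6 = 1.

1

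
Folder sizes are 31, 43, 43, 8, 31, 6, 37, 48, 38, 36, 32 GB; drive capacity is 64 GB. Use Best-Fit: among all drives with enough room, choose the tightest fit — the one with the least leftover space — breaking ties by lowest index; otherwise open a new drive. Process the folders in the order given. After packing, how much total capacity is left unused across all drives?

Put 31 GB in drive 1; 33 GB remain.
Put 43 GB in drive 2; 21 GB remain.
Put 43 GB in drive 3; 21 GB remain.
Put 8 GB in drive 2; 13 GB remain.
Put 31 GB in drive 1; 2 GB remain.
Put 6 GB in drive 2; 7 GB remain.
Put 37 GB in drive 4; 27 GB remain.
Put 48 GB in drive 5; 16 GB remain.
Put 38 GB in drive 6; 26 GB remain.
Put 36 GB in drive 7; 28 GB remain.
Put 32 GB in drive 8; 32 GB remain.
8 drives × 64 GB = 512 GB; used 353 GB; unused 159 GB.

159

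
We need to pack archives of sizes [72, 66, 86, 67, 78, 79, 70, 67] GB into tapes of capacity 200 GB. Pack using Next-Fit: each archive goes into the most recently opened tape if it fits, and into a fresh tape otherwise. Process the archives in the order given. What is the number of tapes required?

4 tapes

tape 1: place 72 GB, 128 GB left
tape 1: place 66 GB, 62 GB left
tape 2: place 86 GB, 114 GB left
tape 2: place 67 GB, 47 GB left
tape 3: place 78 GB, 122 GB left
tape 3: place 79 GB, 43 GB left
tape 4: place 70 GB, 130 GB left
tape 4: place 67 GB, 63 GB left
Final tapes: [72,66] [86,67] [78,79] [70,67].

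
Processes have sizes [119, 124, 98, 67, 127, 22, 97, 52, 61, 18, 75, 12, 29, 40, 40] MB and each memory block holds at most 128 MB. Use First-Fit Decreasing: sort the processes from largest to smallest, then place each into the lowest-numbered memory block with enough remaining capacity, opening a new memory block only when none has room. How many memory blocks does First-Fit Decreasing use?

8

Sorted descending: 127, 124, 119, 98, 97, 75, 67, 61, 52, 40, 40, 29, 22, 18, 12.
127 MB → memory block 1 (remaining 1 MB)
124 MB → memory block 2 (remaining 4 MB)
119 MB → memory block 3 (remaining 9 MB)
98 MB → memory block 4 (remaining 30 MB)
97 MB → memory block 5 (remaining 31 MB)
75 MB → memory block 6 (remaining 53 MB)
67 MB → memory block 7 (remaining 61 MB)
61 MB → memory block 7 (remaining 0 MB)
52 MB → memory block 6 (remaining 1 MB)
40 MB → memory block 8 (remaining 88 MB)
40 MB → memory block 8 (remaining 48 MB)
29 MB → memory block 4 (remaining 1 MB)
22 MB → memory block 5 (remaining 9 MB)
18 MB → memory block 8 (remaining 30 MB)
12 MB → memory block 8 (remaining 18 MB)
Final memory blocks: [127] [124] [119] [98,29] [97,22] [75,52] [67,61] [40,40,18,12].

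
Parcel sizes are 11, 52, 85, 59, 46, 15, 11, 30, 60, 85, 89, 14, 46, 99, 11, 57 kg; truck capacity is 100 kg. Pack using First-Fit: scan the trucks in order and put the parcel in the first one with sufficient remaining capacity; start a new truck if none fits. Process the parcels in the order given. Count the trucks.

truck 1: place 11 kg, 89 kg left
truck 1: place 52 kg, 37 kg left
truck 2: place 85 kg, 15 kg left
truck 3: place 59 kg, 41 kg left
truck 4: place 46 kg, 54 kg left
truck 1: place 15 kg, 22 kg left
truck 1: place 11 kg, 11 kg left
truck 3: place 30 kg, 11 kg left
truck 5: place 60 kg, 40 kg left
truck 6: place 85 kg, 15 kg left
truck 7: place 89 kg, 11 kg left
truck 2: place 14 kg, 1 kg left
truck 4: place 46 kg, 8 kg left
truck 8: place 99 kg, 1 kg left
truck 1: place 11 kg, 0 kg left
truck 9: place 57 kg, 43 kg left

9 trucks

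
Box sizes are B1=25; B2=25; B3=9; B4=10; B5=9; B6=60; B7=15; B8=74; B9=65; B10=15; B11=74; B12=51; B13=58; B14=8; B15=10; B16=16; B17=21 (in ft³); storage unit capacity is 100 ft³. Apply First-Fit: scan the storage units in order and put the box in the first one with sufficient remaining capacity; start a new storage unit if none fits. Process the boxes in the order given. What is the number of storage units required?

7

Put B1 (25 ft³) in storage unit 1; 75 ft³ remain.
Put B2 (25 ft³) in storage unit 1; 50 ft³ remain.
Put B3 (9 ft³) in storage unit 1; 41 ft³ remain.
Put B4 (10 ft³) in storage unit 1; 31 ft³ remain.
Put B5 (9 ft³) in storage unit 1; 22 ft³ remain.
Put B6 (60 ft³) in storage unit 2; 40 ft³ remain.
Put B7 (15 ft³) in storage unit 1; 7 ft³ remain.
Put B8 (74 ft³) in storage unit 3; 26 ft³ remain.
Put B9 (65 ft³) in storage unit 4; 35 ft³ remain.
Put B10 (15 ft³) in storage unit 2; 25 ft³ remain.
Put B11 (74 ft³) in storage unit 5; 26 ft³ remain.
Put B12 (51 ft³) in storage unit 6; 49 ft³ remain.
Put B13 (58 ft³) in storage unit 7; 42 ft³ remain.
Put B14 (8 ft³) in storage unit 2; 17 ft³ remain.
Put B15 (10 ft³) in storage unit 2; 7 ft³ remain.
Put B16 (16 ft³) in storage unit 3; 10 ft³ remain.
Put B17 (21 ft³) in storage unit 4; 14 ft³ remain.
Final storage units: [25,25,9,10,9,15] [60,15,8,10] [74,16] [65,21] [74] [51] [58].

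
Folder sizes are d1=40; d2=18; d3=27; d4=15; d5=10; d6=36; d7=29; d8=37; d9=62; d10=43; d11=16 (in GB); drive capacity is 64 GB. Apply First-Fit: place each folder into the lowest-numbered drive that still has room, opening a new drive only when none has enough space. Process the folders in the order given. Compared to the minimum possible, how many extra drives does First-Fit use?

1

First-Fit: [40,18] [27,15,10] [36,16] [29] [37] [62] [43] → 7 drives.
Total size 333 GB; any packing needs at least ⌈333/64⌉ = 6 drives.
An optimal packing achieves that bound: [62] [43,18] [40,16] [37,27] [36,15,10] [29] → 6 drives.
Excess: 7 − 6 = 1.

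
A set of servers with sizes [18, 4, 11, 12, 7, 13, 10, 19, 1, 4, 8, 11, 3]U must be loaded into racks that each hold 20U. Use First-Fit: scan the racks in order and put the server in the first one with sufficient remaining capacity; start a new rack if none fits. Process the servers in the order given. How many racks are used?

7 racks

rack 1: place 18U, 2U left
rack 2: place 4U, 16U left
rack 2: place 11U, 5U left
rack 3: place 12U, 8U left
rack 3: place 7U, 1U left
rack 4: place 13U, 7U left
rack 5: place 10U, 10U left
rack 6: place 19U, 1U left
rack 1: place 1U, 1U left
rack 2: place 4U, 1U left
rack 5: place 8U, 2U left
rack 7: place 11U, 9U left
rack 4: place 3U, 4U left
Final racks: [18,1] [4,11,4] [12,7] [13,3] [10,8] [19] [11].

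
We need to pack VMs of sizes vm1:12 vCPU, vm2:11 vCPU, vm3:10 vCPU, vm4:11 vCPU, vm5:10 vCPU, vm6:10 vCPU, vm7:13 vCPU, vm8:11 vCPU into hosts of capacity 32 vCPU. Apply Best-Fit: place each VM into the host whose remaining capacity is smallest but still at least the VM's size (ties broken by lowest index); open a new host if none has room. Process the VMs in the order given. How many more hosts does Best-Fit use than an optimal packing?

Best-Fit: [12,11] [10,11,10] [10,13] [11] → 4 hosts.
Total size 88 vCPU; any packing needs at least ⌈88/32⌉ = 3 hosts.
An optimal packing achieves that bound: [13,12] [11,11,10] [11,10,10] → 3 hosts.
Excess: 4 − 3 = 1.

1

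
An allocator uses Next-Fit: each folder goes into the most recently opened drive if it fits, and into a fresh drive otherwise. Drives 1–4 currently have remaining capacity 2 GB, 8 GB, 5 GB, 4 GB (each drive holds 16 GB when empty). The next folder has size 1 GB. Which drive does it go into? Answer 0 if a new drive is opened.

4

Next-Fit only looks at drive 4, which has 4 GB free.
1 GB fits there.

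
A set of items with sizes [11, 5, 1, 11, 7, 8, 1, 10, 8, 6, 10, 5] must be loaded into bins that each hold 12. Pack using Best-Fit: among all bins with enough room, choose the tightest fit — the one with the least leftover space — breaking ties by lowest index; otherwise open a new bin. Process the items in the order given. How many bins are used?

11 → bin 1 (remaining 1)
5 → bin 2 (remaining 7)
1 → bin 1 (remaining 0)
11 → bin 3 (remaining 1)
7 → bin 2 (remaining 0)
8 → bin 4 (remaining 4)
1 → bin 3 (remaining 0)
10 → bin 5 (remaining 2)
8 → bin 6 (remaining 4)
6 → bin 7 (remaining 6)
10 → bin 8 (remaining 2)
5 → bin 7 (remaining 1)

8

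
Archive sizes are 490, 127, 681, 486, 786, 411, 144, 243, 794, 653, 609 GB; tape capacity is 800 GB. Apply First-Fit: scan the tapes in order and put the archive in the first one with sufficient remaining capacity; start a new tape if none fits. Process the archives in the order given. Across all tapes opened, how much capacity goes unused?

976

tape 1: place 490 GB, 310 GB left
tape 1: place 127 GB, 183 GB left
tape 2: place 681 GB, 119 GB left
tape 3: place 486 GB, 314 GB left
tape 4: place 786 GB, 14 GB left
tape 5: place 411 GB, 389 GB left
tape 1: place 144 GB, 39 GB left
tape 3: place 243 GB, 71 GB left
tape 6: place 794 GB, 6 GB left
tape 7: place 653 GB, 147 GB left
tape 8: place 609 GB, 191 GB left
8 tapes × 800 GB = 6400 GB; used 5424 GB; unused 976 GB.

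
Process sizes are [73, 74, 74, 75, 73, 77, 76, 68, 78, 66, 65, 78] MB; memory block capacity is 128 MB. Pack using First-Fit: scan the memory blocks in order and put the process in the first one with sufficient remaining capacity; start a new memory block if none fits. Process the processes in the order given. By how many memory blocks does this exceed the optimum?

0

First-Fit: [73] [74] [74] [75] [73] [77] [76] [68] [78] [66] [65] [78] → 12 memory blocks.
12 processes exceed 64 MB (half the capacity), and no two of those can share a memory block, so at least 12 memory blocks are needed.
So 12 is already optimal.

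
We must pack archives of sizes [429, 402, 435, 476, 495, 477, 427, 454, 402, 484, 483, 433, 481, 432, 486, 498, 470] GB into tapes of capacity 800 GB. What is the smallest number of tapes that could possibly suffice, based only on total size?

Total size = 429 + 402 + 435 + 476 + 495 + 477 + 427 + 454 + 402 + 484 + 483 + 433 + 481 + 432 + 486 + 498 + 470 = 7764 GB.
⌈7764 / 800⌉ = 10.

10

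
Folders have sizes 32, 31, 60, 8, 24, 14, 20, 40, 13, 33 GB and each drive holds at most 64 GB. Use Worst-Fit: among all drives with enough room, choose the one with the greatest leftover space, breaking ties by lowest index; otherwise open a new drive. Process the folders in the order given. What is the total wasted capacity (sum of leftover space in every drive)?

Put 32 GB in drive 1; 32 GB remain.
Put 31 GB in drive 1; 1 GB remain.
Put 60 GB in drive 2; 4 GB remain.
Put 8 GB in drive 3; 56 GB remain.
Put 24 GB in drive 3; 32 GB remain.
Put 14 GB in drive 3; 18 GB remain.
Put 20 GB in drive 4; 44 GB remain.
Put 40 GB in drive 4; 4 GB remain.
Put 13 GB in drive 3; 5 GB remain.
Put 33 GB in drive 5; 31 GB remain.
5 drives × 64 GB = 320 GB; used 275 GB; unused 45 GB.

45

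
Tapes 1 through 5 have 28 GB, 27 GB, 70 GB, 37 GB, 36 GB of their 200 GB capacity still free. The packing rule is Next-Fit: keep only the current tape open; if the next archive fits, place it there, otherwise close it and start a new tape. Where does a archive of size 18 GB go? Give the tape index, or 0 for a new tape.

Next-Fit only looks at tape 5, which has 36 GB free.
18 GB fits there.

5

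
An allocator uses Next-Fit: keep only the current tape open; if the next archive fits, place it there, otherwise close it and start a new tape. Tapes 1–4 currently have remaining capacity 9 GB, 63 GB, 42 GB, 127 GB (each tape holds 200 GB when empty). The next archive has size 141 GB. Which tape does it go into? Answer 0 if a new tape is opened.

Next-Fit only looks at tape 4, which has 127 GB free.
141 GB does not fit, so a new tape is opened.

0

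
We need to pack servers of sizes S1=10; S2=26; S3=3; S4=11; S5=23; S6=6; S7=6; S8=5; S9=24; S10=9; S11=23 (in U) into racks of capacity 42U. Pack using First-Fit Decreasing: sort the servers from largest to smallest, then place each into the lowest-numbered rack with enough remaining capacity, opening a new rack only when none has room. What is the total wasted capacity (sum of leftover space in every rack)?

Sorted descending: 26, 24, 23, 23, 11, 10, 9, 6, 6, 5, 3.
26U → rack 1 (remaining 16U)
24U → rack 2 (remaining 18U)
23U → rack 3 (remaining 19U)
23U → rack 4 (remaining 19U)
11U → rack 1 (remaining 5U)
10U → rack 2 (remaining 8U)
9U → rack 3 (remaining 10U)
6U → rack 2 (remaining 2U)
6U → rack 3 (remaining 4U)
5U → rack 1 (remaining 0U)
3U → rack 3 (remaining 1U)
4 racks × 42U = 168U; used 146U; unused 22U.

22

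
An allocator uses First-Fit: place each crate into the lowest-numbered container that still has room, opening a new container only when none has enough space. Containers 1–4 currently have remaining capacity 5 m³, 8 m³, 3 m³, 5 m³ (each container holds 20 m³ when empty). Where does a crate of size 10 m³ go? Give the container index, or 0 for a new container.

0

No container has ≥ 10 m³ free, so a new container is opened.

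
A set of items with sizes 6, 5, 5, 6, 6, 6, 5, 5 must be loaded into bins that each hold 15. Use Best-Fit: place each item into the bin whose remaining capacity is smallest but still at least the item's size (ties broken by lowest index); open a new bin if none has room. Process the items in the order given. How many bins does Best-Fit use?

bin 1: place 6, 9 left
bin 1: place 5, 4 left
bin 2: place 5, 10 left
bin 2: place 6, 4 left
bin 3: place 6, 9 left
bin 3: place 6, 3 left
bin 4: place 5, 10 left
bin 4: place 5, 5 left
Final bins: [6,5] [5,6] [6,6] [5,5].

4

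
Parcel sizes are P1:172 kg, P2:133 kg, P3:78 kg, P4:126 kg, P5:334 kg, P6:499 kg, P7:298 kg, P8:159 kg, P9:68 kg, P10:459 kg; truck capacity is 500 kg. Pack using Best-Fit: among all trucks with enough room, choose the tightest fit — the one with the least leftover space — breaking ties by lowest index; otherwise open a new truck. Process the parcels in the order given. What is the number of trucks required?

5 trucks

truck 1: place P1 (172 kg), 328 kg left
truck 1: place P2 (133 kg), 195 kg left
truck 1: place P3 (78 kg), 117 kg left
truck 2: place P4 (126 kg), 374 kg left
truck 2: place P5 (334 kg), 40 kg left
truck 3: place P6 (499 kg), 1 kg left
truck 4: place P7 (298 kg), 202 kg left
truck 4: place P8 (159 kg), 43 kg left
truck 1: place P9 (68 kg), 49 kg left
truck 5: place P10 (459 kg), 41 kg left
Final trucks: [172,133,78,68] [126,334] [499] [298,159] [459].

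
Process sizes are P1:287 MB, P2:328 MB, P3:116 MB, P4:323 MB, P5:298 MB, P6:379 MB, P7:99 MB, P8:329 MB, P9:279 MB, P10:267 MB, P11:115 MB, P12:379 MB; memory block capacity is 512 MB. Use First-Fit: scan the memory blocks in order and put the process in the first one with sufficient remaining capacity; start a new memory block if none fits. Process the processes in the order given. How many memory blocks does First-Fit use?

9

memory block 1: place P1 (287 MB), 225 MB left
memory block 2: place P2 (328 MB), 184 MB left
memory block 1: place P3 (116 MB), 109 MB left
memory block 3: place P4 (323 MB), 189 MB left
memory block 4: place P5 (298 MB), 214 MB left
memory block 5: place P6 (379 MB), 133 MB left
memory block 1: place P7 (99 MB), 10 MB left
memory block 6: place P8 (329 MB), 183 MB left
memory block 7: place P9 (279 MB), 233 MB left
memory block 8: place P10 (267 MB), 245 MB left
memory block 2: place P11 (115 MB), 69 MB left
memory block 9: place P12 (379 MB), 133 MB left
Final memory blocks: [287,116,99] [328,115] [323] [298] [379] [329] [279] [267] [379].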